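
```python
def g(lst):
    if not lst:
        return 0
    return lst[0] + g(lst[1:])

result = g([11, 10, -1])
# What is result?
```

11 + 10 + (-1) + 0 = 20

Answer: 20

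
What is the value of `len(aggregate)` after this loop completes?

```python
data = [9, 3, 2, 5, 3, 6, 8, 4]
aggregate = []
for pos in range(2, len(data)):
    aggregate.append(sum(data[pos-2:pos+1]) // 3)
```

Number of 3-element averages
`aggregate` takes the values: [] → [4] → [4, 3] → [4, 3, 3] → [4, 3, 3, 4] → [4, 3, 3, 4, 5] → [4, 3, 3, 4, 5, 6]
So `len(aggregate)` = 6

Answer: 6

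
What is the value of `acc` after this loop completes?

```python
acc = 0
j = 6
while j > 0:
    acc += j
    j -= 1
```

Sum 6 down to 1
`acc` takes the values: 0 → 6 → 11 → 15 → 18 → 20 → 21

Answer: 21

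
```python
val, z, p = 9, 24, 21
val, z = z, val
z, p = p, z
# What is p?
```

Trace:
`val, z, p = 9, 24, 21` → val = 9; z = 24; p = 21
`val, z = z, val` → val = 24; z = 9
`z, p = p, z` → z = 21; p = 9
So p = 9

Answer: 9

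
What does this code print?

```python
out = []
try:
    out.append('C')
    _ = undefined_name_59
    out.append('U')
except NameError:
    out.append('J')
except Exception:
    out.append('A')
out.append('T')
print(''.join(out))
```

Execution trace: 'C' (try body) → 'J' (except NameError) → 'T' (after the try/except). Output: CJT

Answer: CJT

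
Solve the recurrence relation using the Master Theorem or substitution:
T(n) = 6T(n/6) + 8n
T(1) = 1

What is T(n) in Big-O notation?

By Master Theorem: a=6, b=6, f(n)=8n. Since log_6(6) = 1 and f(n) = Θ(n^1), Case 2 applies. T(n) = O(n log n).

Answer: O(n log n)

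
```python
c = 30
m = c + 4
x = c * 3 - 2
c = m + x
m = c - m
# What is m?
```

Trace:
`c = 30` → c = 30
`m = c + 4` → m = 34
`x = c * 3 - 2` → x = 88
`c = m + x` → c = 122
`m = c - m` → m = 88
So m = 88

Answer: 88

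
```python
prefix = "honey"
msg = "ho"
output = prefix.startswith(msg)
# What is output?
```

Trace:
`prefix = "honey"` → prefix = 'honey'
`msg = "ho"` → msg = 'ho'
`output = prefix.startswith(msg)` → output = True
So output = True

Answer: True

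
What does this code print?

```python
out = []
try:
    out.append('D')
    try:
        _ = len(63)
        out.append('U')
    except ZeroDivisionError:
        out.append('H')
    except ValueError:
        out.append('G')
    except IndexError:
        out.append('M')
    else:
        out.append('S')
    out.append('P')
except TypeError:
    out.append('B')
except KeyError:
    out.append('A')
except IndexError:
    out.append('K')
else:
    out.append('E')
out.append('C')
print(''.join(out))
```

Execution trace: 'D' (try body) → 'B' (except TypeError) → 'C' (after the try/except). Output: DBC

Answer: DBC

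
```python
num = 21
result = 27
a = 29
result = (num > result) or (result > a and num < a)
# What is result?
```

Trace:
`num = 21` → num = 21
`result = 27` → result = 27
`a = 29` → a = 29
`result = (num > result) or (result > a and num < a)` → result = False
So result = False

Answer: False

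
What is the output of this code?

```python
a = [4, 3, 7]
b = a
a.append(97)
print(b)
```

Key concept: basic list aliasing.
Step by step:
`a = [4, 3, 7]` → a = [4, 3, 7]
`b = a` → b = [4, 3, 7] (same object as a)
`a.append(97)` → a = [4, 3, 7, 97] (same object as b); b = [4, 3, 7, 97] (same object as a)
`print(b)` → prints [4, 3, 7, 97]

Answer: [4, 3, 7, 97]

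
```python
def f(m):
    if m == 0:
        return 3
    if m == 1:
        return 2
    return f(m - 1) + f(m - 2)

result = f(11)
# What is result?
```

Build up from base cases: f(0)=3, f(1)=2, f(2)=5, f(3)=7, f(4)=12, f(5)=19, f(6)=31, ..., f(11)=343

Answer: 343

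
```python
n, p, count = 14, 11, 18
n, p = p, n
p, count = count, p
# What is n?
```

Trace:
`n, p, count = 14, 11, 18` → n = 14; p = 11; count = 18
`n, p = p, n` → n = 11; p = 14
`p, count = count, p` → p = 18; count = 14
So n = 11

Answer: 11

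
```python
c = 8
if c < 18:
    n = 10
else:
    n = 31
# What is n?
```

Trace:
`c = 8` → c = 8
`if c < 18: ...` → c < 18 is True → n = 10
So n = 10

Answer: 10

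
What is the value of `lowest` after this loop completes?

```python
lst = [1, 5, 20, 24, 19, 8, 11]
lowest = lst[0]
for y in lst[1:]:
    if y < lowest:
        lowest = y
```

Minimum of [1, 5, 20, 24, 19, 8, 11]
`lowest` takes the values: 1

Answer: 1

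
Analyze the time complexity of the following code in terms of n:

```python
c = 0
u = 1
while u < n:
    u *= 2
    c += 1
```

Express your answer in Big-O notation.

Each loop level contributes: log n. Multiplying the contributions gives O(log n).

Answer: O(log n)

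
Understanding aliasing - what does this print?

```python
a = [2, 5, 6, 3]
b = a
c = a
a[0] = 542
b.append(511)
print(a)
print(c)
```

Key concept: multiple aliases.
Step by step:
`a = [2, 5, 6, 3]` → a = [2, 5, 6, 3]
`b = a` → b = [2, 5, 6, 3] (same object as a)
`c = a` → c = [2, 5, 6, 3] (same object as a, b)
`a[0] = 542` → a = [542, 5, 6, 3] (same object as b, c); b = [542, 5, 6, 3] (same object as a, c); c = [542, 5, 6, 3] (same object as a, b)
`b.append(511)` → a = [542, 5, 6, 3, 511] (same object as b, c); b = [542, 5, 6, 3, 511] (same object as a, c); c = [542, 5, 6, 3, 511] (same object as a, b)
`print(a)` → prints [542, 5, 6, 3, 511]
`print(c)` → prints [542, 5, 6, 3, 511]

Answer:
[542, 5, 6, 3, 511]
[542, 5, 6, 3, 511]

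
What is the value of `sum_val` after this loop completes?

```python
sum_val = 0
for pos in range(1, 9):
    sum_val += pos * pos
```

Sum of squares 1² to 8² = 204
`sum_val` takes the values: 0 → 1 → 5 → 14 → 30 → 55 → 91 → 140 → 204

Answer: 204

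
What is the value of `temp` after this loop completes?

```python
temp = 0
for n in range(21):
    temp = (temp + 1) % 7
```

Increment mod 7, 21 times = 0
`temp` takes the values: 0 → 1 → 2 → 3 → 4 → 5 → 6 → 0 → 1 → 2 → 3 → 4 → 5 → 6 → 0 → 1 → 2 → 3 → 4 → 5 → 6 → 0

Answer: 0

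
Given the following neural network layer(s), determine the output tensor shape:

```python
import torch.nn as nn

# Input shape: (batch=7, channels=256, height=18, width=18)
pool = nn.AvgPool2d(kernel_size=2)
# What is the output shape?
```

Input: (7, 256, 18, 18) -> Output: (7, 256, 9, 9)

Answer: (7, 256, 9, 9)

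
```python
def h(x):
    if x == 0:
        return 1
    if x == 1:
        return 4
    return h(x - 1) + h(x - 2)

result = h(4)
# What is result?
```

Build up from base cases: h(0)=1, h(1)=4, h(2)=5, h(3)=9, h(4)=14

Answer: 14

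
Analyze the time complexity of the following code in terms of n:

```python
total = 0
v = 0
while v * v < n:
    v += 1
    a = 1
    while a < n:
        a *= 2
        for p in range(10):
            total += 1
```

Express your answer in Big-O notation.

Each loop level contributes: √n × log n × 1. Multiplying the contributions gives O(√n log n).

Answer: O(√n log n)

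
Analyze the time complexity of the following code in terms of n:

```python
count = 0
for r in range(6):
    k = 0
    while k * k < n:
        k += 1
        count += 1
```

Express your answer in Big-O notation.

Each loop level contributes: 1 × √n. Multiplying the contributions gives O(√n).

Answer: O(√n)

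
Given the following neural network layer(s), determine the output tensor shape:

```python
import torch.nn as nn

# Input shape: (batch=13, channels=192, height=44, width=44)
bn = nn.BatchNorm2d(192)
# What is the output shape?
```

Input: (13, 192, 44, 44) -> Output: (13, 192, 44, 44)

Answer: (13, 192, 44, 44)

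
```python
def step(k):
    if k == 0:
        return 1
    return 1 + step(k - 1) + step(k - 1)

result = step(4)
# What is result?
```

step(k) = 1 + 2·step(k-1), step(0)=1. Closed form: (1+1)·2^4 - 1 = 31.

Answer: 31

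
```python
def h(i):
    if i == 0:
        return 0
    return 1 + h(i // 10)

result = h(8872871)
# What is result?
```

Count of digits of 8872871: 7

Answer: 7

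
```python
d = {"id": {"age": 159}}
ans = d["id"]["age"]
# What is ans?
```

Trace:
`d = {"id": {"age": 159}}` → d = {'id': {'age': 159}}
`ans = d["id"]["age"]` → ans = 159
So ans = 159

Answer: 159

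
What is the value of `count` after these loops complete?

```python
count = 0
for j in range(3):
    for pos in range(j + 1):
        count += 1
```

Triangle: 1 + 2 + ... + 3
`count` takes the values: 0 → 1 → 2 → 3 → 4 → 5 → 6

Answer: 6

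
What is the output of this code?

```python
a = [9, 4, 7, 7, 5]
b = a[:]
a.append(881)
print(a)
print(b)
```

Key concept: slice [:] creates copy.
Step by step:
`a = [9, 4, 7, 7, 5]` → a = [9, 4, 7, 7, 5]
`b = a[:]` → b = [9, 4, 7, 7, 5]
`a.append(881)` → a = [9, 4, 7, 7, 5, 881]
`print(a)` → prints [9, 4, 7, 7, 5, 881]
`print(b)` → prints [9, 4, 7, 7, 5]

Answer:
[9, 4, 7, 7, 5, 881]
[9, 4, 7, 7, 5]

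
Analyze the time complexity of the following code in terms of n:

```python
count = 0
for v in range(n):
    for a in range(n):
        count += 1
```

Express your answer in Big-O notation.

Each loop level contributes: n × n. Multiplying the contributions gives O(n^2).

Answer: O(n^2)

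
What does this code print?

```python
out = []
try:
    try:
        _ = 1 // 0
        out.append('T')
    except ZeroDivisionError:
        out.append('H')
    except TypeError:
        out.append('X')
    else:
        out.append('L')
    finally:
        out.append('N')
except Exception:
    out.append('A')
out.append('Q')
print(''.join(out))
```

Execution trace: 'H' (inner except ZeroDivisionError) → 'N' (inner finally) → 'Q' (after the try/except). Output: HNQ

Answer: HNQ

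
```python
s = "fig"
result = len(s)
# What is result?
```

Trace:
`s = "fig"` → s = 'fig'
`result = len(s)` → result = 3
So result = 3

Answer: 3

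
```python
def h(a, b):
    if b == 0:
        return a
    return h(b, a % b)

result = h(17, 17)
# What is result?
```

h(17, 17) -> h(17, 0) -> 17

Answer: 17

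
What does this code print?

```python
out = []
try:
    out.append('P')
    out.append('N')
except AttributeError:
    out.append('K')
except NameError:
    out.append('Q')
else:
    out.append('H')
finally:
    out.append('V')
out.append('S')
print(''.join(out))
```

Execution trace: 'P' (try body) → 'N' (try body, no exception) → 'H' (else) → 'V' (finally) → 'S' (after the try/except). Output: PNHVS

Answer: PNHVS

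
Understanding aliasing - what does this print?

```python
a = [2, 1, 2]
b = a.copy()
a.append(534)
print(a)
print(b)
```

Key concept: list.copy() creates independent copy.
Step by step:
`a = [2, 1, 2]` → a = [2, 1, 2]
`b = a.copy()` → b = [2, 1, 2]
`a.append(534)` → a = [2, 1, 2, 534]
`print(a)` → prints [2, 1, 2, 534]
`print(b)` → prints [2, 1, 2]

Answer:
[2, 1, 2, 534]
[2, 1, 2]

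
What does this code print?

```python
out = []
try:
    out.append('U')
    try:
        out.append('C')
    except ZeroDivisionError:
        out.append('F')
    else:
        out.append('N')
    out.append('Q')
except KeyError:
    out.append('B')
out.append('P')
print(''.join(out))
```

Execution trace: 'U' (try body) → 'C' (inner try body, no exception) → 'N' (inner else) → 'Q' (try body, no exception) → 'P' (after the try/except). Output: UCNQP

Answer: UCNQP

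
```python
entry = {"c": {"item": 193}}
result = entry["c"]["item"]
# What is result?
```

Trace:
`entry = {"c": {"item": 193}}` → entry = {'c': {'item': 193}}
`result = entry["c"]["item"]` → result = 193
So result = 193

Answer: 193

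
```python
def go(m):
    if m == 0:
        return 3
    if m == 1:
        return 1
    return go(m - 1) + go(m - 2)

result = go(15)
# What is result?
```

Build up from base cases: go(0)=3, go(1)=1, go(2)=4, go(3)=5, go(4)=9, go(5)=14, go(6)=23, ..., go(15)=1741

Answer: 1741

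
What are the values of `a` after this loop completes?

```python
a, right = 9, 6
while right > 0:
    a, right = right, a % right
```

GCD of 9 and 6
`a` takes the values: 9 → 6 → 3

Answer: 3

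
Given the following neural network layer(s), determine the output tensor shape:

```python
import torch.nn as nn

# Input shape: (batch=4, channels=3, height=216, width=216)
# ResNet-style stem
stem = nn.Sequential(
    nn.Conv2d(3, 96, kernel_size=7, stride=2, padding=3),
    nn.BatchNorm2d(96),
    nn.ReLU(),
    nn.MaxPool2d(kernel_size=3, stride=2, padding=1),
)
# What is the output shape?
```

Input: (4, 3, 216, 216) -> after Conv2d 7x7 stride=2: (4, 96, 108, 108) -> Output: (4, 96, 54, 54)

Answer: (4, 96, 54, 54)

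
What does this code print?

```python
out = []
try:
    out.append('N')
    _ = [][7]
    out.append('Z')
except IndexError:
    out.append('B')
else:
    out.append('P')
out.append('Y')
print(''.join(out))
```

Execution trace: 'N' (try body) → 'B' (except IndexError) → 'Y' (after the try/except). Output: NBY

Answer: NBY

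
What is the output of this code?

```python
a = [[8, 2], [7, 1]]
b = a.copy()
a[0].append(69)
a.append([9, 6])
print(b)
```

Key concept: shallow copy with nested lists.
Step by step:
`a = [[8, 2], [7, 1]]` → a = [[8, 2], [7, 1]]
`b = a.copy()` → b = [[8, 2], [7, 1]]
`a[0].append(69)` → a = [[8, 2, 69], [7, 1]]; b = [[8, 2, 69], [7, 1]]
`a.append([9, 6])` → a = [[8, 2, 69], [7, 1], [9, 6]]
`print(b)` → prints [[8, 2, 69], [7, 1]]

Answer: [[8, 2, 69], [7, 1]]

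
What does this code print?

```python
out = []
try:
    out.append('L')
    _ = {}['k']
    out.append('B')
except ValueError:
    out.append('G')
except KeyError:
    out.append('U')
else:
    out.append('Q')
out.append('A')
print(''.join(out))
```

Execution trace: 'L' (try body) → 'U' (except KeyError) → 'A' (after the try/except). Output: LUA

Answer: LUA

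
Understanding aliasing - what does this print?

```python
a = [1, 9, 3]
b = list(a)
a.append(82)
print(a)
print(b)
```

Key concept: list() constructor creates copy.
Step by step:
`a = [1, 9, 3]` → a = [1, 9, 3]
`b = list(a)` → b = [1, 9, 3]
`a.append(82)` → a = [1, 9, 3, 82]
`print(a)` → prints [1, 9, 3, 82]
`print(b)` → prints [1, 9, 3]

Answer:
[1, 9, 3, 82]
[1, 9, 3]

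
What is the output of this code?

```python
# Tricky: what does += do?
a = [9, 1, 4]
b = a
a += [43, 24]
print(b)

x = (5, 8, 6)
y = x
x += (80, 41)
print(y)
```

Key concept: += behavior differs for mutable vs immutable.
Step by step:
`a = [9, 1, 4]` → a = [9, 1, 4]
`b = a` → b = [9, 1, 4] (same object as a)
`a += [43, 24]` → a = [9, 1, 4, 43, 24] (same object as b); b = [9, 1, 4, 43, 24] (same object as a)
`print(b)` → prints [9, 1, 4, 43, 24]
`x = (5, 8, 6)` → x = (5, 8, 6)
`y = x` → y = (5, 8, 6)
`x += (80, 41)` → x = (5, 8, 6, 80, 41)
`print(y)` → prints (5, 8, 6)

Answer:
[9, 1, 4, 43, 24]
(5, 8, 6)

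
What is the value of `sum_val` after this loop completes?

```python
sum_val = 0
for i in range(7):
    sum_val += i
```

Sum of 0 to 6 = 21
`sum_val` takes the values: 0 → 1 → 3 → 6 → 10 → 15 → 21

Answer: 21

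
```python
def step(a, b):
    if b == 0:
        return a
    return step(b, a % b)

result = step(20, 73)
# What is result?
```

step(20, 73) -> step(73, 20) -> step(20, 13) -> step(13, 7) -> step(7, 6) -> step(6, 1) -> step(1, 0) -> 1

Answer: 1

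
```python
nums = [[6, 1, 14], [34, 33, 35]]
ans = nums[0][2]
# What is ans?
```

Trace:
`nums = [[6, 1, 14], [34, 33, 35]]` → nums = [[6, 1, 14], [34, 33, 35]]
`ans = nums[0][2]` → ans = 14
So ans = 14

Answer: 14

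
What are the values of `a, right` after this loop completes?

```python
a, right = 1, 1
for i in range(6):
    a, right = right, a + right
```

Fibonacci: after 6 iterations
`a, right` takes the values: (1, 1) → (1, 2) → (2, 3) → (3, 5) → (5, 8) → (8, 13) → (13, 21)

Answer: 13, 21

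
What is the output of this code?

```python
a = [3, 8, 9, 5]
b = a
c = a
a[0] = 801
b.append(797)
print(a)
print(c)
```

Key concept: multiple aliases.
Step by step:
`a = [3, 8, 9, 5]` → a = [3, 8, 9, 5]
`b = a` → b = [3, 8, 9, 5] (same object as a)
`c = a` → c = [3, 8, 9, 5] (same object as a, b)
`a[0] = 801` → a = [801, 8, 9, 5] (same object as b, c); b = [801, 8, 9, 5] (same object as a, c); c = [801, 8, 9, 5] (same object as a, b)
`b.append(797)` → a = [801, 8, 9, 5, 797] (same object as b, c); b = [801, 8, 9, 5, 797] (same object as a, c); c = [801, 8, 9, 5, 797] (same object as a, b)
`print(a)` → prints [801, 8, 9, 5, 797]
`print(c)` → prints [801, 8, 9, 5, 797]

Answer:
[801, 8, 9, 5, 797]
[801, 8, 9, 5, 797]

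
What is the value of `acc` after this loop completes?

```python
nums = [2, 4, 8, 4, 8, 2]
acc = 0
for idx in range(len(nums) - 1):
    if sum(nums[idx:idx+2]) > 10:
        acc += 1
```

Count windows with sum > 10
`acc` takes the values: 0 → 1 → 2 → 3

Answer: 3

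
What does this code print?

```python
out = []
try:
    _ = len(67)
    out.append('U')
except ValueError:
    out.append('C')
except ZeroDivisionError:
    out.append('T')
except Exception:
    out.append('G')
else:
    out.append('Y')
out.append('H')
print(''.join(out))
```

Execution trace: 'G' (except Exception) → 'H' (after the try/except). Output: GH

Answer: GH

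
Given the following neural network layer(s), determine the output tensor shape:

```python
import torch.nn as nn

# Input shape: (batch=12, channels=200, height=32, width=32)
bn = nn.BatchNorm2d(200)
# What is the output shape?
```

Input: (12, 200, 32, 32) -> Output: (12, 200, 32, 32)

Answer: (12, 200, 32, 32)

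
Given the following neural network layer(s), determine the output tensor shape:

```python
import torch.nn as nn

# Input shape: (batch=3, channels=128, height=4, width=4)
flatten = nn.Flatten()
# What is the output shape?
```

Input: (3, 128, 4, 4) -> Output: (3, 2048)

Answer: (3, 2048)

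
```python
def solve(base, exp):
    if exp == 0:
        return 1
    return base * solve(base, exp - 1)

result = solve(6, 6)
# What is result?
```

solve(6, 6) = 6 * 6 * 6 * 6 * 6 * 6 = 46656

Answer: 46656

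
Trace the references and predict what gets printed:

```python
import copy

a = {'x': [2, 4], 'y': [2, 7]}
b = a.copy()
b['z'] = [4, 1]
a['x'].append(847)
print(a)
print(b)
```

Key concept: shallow copy of dict with mutable values.
Step by step:
`a = {'x': [2, 4], 'y': [2, 7]}` → a = {'x': [2, 4], 'y': [2, 7]}
`b = a.copy()` → b = {'x': [2, 4], 'y': [2, 7]}
`b['z'] = [4, 1]` → b = {'x': [2, 4], 'y': [2, 7], 'z': [4, 1]}
`a['x'].append(847)` → a = {'x': [2, 4, 847], 'y': [2, 7]}; b = {'x': [2, 4, 847], 'y': [2, 7], 'z': [4, 1]}
`print(a)` → prints {'x': [2, 4, 847], 'y': [2, 7]}
`print(b)` → prints {'x': [2, 4, 847], 'y': [2, 7], 'z': [4, 1]}

Answer:
{'x': [2, 4, 847], 'y': [2, 7]}
{'x': [2, 4, 847], 'y': [2, 7], 'z': [4, 1]}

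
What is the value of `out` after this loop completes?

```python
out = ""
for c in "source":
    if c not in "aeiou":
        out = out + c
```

Remove vowels from 'source'
`out` takes the values: "" → "s" → "sr" → "src"

Answer: "src"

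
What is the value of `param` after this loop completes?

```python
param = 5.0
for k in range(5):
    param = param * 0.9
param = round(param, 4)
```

Exponential decay: 5.0 * 0.9^5
`param` takes the values: 5.0 → 4.5 → 4.05 → 3.645 → 3.2805 → 2.95245 → 2.9525

Answer: 2.9525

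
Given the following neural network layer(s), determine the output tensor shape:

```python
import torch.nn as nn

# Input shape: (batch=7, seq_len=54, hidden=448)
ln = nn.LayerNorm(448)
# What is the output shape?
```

Input: (7, 54, 448) -> Output: (7, 54, 448)

Answer: (7, 54, 448)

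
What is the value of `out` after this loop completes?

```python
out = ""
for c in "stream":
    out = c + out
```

Reverse 'stream'
`out` takes the values: "" → "s" → "ts" → "rts" → "erts" → "aerts" → "maerts"

Answer: "maerts"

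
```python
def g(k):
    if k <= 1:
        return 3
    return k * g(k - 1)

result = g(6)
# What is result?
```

g(6) = 6 * 5 * 4 * 3 * 2 * 3 = 2160

Answer: 2160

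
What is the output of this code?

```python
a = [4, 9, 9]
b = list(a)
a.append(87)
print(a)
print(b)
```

Key concept: list() constructor creates copy.
Step by step:
`a = [4, 9, 9]` → a = [4, 9, 9]
`b = list(a)` → b = [4, 9, 9]
`a.append(87)` → a = [4, 9, 9, 87]
`print(a)` → prints [4, 9, 9, 87]
`print(b)` → prints [4, 9, 9]

Answer:
[4, 9, 9, 87]
[4, 9, 9]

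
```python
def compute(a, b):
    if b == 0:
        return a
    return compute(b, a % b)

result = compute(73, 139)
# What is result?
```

compute(73, 139) -> compute(139, 73) -> compute(73, 66) -> compute(66, 7) -> compute(7, 3) -> compute(3, 1) -> compute(1, 0) -> 1

Answer: 1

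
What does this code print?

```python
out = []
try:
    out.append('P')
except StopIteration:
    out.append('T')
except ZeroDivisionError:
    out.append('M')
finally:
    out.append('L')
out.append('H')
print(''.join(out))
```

Execution trace: 'P' (try body, no exception) → 'L' (finally) → 'H' (after the try/except). Output: PLH

Answer: PLH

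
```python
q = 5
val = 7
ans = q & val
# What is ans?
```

Trace:
`q = 5` → q = 5
`val = 7` → val = 7
`ans = q & val` → ans = 5
So ans = 5

Answer: 5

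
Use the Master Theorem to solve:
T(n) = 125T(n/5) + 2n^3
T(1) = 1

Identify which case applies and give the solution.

a=125, b=5, f(n)=2n^3. log_5(125) = 3. Since c=3 = 3, Case 2 applies: T(n) = Θ(n^log_b(a) · log n) = O(n^3 log n).

Answer: O(n^3 log n) - Case 2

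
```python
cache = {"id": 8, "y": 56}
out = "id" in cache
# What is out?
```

Trace:
`cache = {"id": 8, "y": 56}` → cache = {'id': 8, 'y': 56}
`out = "id" in cache` → out = True
So out = True

Answer: True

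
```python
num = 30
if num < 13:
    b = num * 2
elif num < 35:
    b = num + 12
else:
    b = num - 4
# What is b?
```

Trace:
`num = 30` → num = 30
`if num < 13: ...` → num < 13 is False, num < 35 is True → b = 42
So b = 42

Answer: 42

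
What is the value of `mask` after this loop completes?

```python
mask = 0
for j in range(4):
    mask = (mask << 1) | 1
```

Build 4 consecutive 1-bits: 0b1111
`mask` takes the values: 0 → 1 → 3 → 7 → 15

Answer: 15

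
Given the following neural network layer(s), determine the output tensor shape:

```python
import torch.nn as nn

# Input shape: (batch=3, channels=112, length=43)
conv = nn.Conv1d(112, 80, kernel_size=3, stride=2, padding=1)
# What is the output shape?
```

Input: (3, 112, 43) -> Output: (3, 80, 22)

Answer: (3, 80, 22)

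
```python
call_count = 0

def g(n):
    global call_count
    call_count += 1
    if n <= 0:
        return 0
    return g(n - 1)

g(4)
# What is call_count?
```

Linear recursion stepping by 1: 5 calls from n=4 down to ≤0.

Answer: 5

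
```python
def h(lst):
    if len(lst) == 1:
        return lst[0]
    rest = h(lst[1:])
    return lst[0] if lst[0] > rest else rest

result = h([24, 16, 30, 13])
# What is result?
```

Recursive max over [24, 16, 30, 13] = 30

Answer: 30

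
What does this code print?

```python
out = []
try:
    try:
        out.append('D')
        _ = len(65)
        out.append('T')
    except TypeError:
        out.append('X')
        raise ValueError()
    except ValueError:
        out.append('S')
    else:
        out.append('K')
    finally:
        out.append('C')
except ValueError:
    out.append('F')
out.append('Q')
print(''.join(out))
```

Execution trace: 'D' (try body) → 'X' (except TypeError) → 'C' (finally) → 'F' (outer except ValueError) → 'Q' (after the try/except). Output: DXCFQ

Answer: DXCFQ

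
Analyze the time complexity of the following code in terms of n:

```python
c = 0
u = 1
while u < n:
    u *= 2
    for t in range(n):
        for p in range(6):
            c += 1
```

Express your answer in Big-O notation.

Each loop level contributes: log n × n × 1. Multiplying the contributions gives O(n log n).

Answer: O(n log n)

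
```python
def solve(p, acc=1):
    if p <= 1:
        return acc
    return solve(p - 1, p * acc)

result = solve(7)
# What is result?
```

Accumulator trace (n, acc): (7, 1) -> (6, 7) -> (5, 42) -> (4, 210) -> (3, 840) -> (2, 2520) -> (1, 5040) -> return 5040

Answer: 5040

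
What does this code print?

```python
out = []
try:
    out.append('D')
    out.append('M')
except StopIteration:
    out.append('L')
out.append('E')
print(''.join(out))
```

Execution trace: 'D' (try body) → 'M' (try body, no exception) → 'E' (after the try/except). Output: DME

Answer: DME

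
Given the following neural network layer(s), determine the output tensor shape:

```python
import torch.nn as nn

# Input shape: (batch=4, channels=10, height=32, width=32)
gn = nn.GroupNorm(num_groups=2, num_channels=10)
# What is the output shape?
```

Input: (4, 10, 32, 32) -> Output: (4, 10, 32, 32)

Answer: (4, 10, 32, 32)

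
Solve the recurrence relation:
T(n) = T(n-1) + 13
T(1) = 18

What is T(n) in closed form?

Unrolling: T(n) = T(1) + 13·(n-1) = 18 + 13(n-1) = 13n + 5.

Answer: T(n) = 13n + 5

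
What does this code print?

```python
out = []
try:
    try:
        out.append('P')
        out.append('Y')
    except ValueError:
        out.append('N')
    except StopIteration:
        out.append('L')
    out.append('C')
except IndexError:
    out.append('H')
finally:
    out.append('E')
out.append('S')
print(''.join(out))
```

Execution trace: 'P' (inner try body) → 'Y' (inner try body, no exception) → 'C' (try body, no exception) → 'E' (finally) → 'S' (after the try/except). Output: PYCES

Answer: PYCES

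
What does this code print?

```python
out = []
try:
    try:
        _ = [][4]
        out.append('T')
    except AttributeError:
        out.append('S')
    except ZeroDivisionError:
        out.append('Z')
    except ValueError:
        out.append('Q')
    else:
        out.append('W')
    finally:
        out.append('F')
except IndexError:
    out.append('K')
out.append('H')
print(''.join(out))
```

Execution trace: 'F' (finally) → 'K' (outer except IndexError) → 'H' (after the try/except). Output: FKH

Answer: FKH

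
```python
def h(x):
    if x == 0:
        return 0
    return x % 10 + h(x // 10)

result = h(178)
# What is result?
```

Sum of digits of 178: 8 + 7 + 1 = 16

Answer: 16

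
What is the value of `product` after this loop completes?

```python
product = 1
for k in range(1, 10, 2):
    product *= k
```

Product of 1, 3, 5, ... up to 9
`product` takes the values: 1 → 3 → 15 → 105 → 945

Answer: 945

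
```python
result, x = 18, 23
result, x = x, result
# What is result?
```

Trace:
`result, x = 18, 23` → result = 18; x = 23
`result, x = x, result` → result = 23; x = 18
So result = 23

Answer: 23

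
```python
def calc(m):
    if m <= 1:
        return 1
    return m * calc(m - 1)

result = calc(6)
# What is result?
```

calc(6) = 6 * 5 * 4 * 3 * 2 * 1 = 720

Answer: 720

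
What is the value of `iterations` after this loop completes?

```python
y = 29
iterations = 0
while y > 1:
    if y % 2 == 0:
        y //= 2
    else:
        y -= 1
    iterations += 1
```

Steps to reduce 29 to 1
`iterations` takes the values: 0 → 1 → 2 → 3 → 4 → 5 → 6 → 7

Answer: 7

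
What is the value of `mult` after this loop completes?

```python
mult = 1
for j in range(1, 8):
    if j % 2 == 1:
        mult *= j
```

Product of odd numbers 1 to 7
`mult` takes the values: 1 → 3 → 15 → 105

Answer: 105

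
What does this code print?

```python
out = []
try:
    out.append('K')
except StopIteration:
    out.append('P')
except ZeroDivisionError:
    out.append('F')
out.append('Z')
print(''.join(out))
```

Execution trace: 'K' (try body, no exception) → 'Z' (after the try/except). Output: KZ

Answer: KZ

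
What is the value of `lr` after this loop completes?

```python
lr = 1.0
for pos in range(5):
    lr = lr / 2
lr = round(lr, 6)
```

Halving LR 5 times: 1 / 2^5
`lr` takes the values: 1.0 → 0.5 → 0.25 → 0.125 → 0.0625 → 0.03125

Answer: 0.03125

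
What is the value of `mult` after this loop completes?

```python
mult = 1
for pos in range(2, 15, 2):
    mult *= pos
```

Product of even numbers 2 to 14
`mult` takes the values: 1 → 2 → 8 → 48 → 384 → 3840 → 46080 → 645120

Answer: 645120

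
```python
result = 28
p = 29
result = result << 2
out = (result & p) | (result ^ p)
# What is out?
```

Trace:
`result = 28` → result = 28
`p = 29` → p = 29
`result = result << 2` → result = 112
`out = (result & p) | (result ^ p)` → out = 125
So out = 125

Answer: 125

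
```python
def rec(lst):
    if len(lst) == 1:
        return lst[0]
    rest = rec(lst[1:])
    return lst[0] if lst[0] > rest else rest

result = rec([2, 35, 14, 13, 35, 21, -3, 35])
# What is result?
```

Recursive max over [2, 35, 14, 13, 35, 21, -3, 35] = 35

Answer: 35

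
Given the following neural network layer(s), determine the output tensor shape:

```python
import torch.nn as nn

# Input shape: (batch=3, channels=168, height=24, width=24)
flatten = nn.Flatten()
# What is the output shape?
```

Input: (3, 168, 24, 24) -> Output: (3, 96768)

Answer: (3, 96768)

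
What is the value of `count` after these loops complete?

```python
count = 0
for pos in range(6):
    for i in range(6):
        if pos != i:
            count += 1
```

6² - 6 (exclude diagonal)
`count` takes the values: 0 → 1 → 2 → 3 → 4 → 5 → 6 → 7 → 8 → 9 → 10 → 11 → 12 → 13 → 14 → 15 → 16 → 17 → 18 → 19 → 20 → 21 → 22 → 23 → 24 → 25 → 26 → 27 → 28 → 29 → 30

Answer: 30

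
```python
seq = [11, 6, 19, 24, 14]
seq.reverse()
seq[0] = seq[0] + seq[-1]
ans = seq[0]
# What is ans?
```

Trace:
`seq = [11, 6, 19, 24, 14]` → seq = [11, 6, 19, 24, 14]
`seq.reverse()` → seq = [14, 24, 19, 6, 11]
`seq[0] = seq[0] + seq[-1]` → seq = [25, 24, 19, 6, 11]
`ans = seq[0]` → ans = 25
So ans = 25

Answer: 25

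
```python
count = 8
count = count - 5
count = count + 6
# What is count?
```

Trace:
`count = 8` → count = 8
`count = count - 5` → count = 3
`count = count + 6` → count = 9
So count = 9

Answer: 9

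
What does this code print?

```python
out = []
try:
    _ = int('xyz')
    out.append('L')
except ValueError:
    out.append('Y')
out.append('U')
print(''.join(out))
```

Execution trace: 'Y' (except ValueError) → 'U' (after the try/except). Output: YU

Answer: YU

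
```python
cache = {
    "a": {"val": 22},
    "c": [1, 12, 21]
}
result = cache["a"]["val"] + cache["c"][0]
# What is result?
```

Trace:
`cache = { ...` → cache = {'a': {'val': 22}, 'c': [1, 12, 21]}
`result = cache["a"]["val"] + cache["c"][0]` → result = 23
So result = 23

Answer: 23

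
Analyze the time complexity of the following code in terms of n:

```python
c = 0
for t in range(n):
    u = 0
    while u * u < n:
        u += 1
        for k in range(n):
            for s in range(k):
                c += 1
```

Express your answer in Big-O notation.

Each loop level contributes: n × √n × n × n. Multiplying the contributions gives O(n^3√n).

Answer: O(n^3√n)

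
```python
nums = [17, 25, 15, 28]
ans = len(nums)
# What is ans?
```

Trace:
`nums = [17, 25, 15, 28]` → nums = [17, 25, 15, 28]
`ans = len(nums)` → ans = 4
So ans = 4

Answer: 4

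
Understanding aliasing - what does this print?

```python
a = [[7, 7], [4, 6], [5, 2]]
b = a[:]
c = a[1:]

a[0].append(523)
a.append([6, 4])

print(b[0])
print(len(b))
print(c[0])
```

Key concept: slice with nested mutation.
Step by step:
`a = [[7, 7], [4, 6], [5, 2]]` → a = [[7, 7], [4, 6], [5, 2]]
`b = a[:]` → b = [[7, 7], [4, 6], [5, 2]]
`c = a[1:]` → c = [[4, 6], [5, 2]]
`a[0].append(523)` → a = [[7, 7, 523], [4, 6], [5, 2]]; b = [[7, 7, 523], [4, 6], [5, 2]]
`a.append([6, 4])` → a = [[7, 7, 523], [4, 6], [5, 2], [6, 4]]
`print(b[0])` → prints [7, 7, 523]
`print(len(b))` → prints 3
`print(c[0])` → prints [4, 6]

Answer:
[7, 7, 523]
3
[4, 6]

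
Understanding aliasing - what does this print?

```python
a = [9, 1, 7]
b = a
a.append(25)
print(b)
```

Key concept: basic list aliasing.
Step by step:
`a = [9, 1, 7]` → a = [9, 1, 7]
`b = a` → b = [9, 1, 7] (same object as a)
`a.append(25)` → a = [9, 1, 7, 25] (same object as b); b = [9, 1, 7, 25] (same object as a)
`print(b)` → prints [9, 1, 7, 25]

Answer: [9, 1, 7, 25]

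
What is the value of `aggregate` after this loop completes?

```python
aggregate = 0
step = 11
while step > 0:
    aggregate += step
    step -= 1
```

Sum 11 down to 1
`aggregate` takes the values: 0 → 11 → 21 → 30 → 38 → 45 → 51 → 56 → 60 → 63 → 65 → 66

Answer: 66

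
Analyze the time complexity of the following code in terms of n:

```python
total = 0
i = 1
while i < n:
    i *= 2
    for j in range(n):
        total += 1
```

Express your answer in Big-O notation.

Each loop level contributes: log n × n. Multiplying the contributions gives O(n log n).

Answer: O(n log n)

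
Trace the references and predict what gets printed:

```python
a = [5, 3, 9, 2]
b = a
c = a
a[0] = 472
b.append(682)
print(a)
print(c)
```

Key concept: multiple aliases.
Step by step:
`a = [5, 3, 9, 2]` → a = [5, 3, 9, 2]
`b = a` → b = [5, 3, 9, 2] (same object as a)
`c = a` → c = [5, 3, 9, 2] (same object as a, b)
`a[0] = 472` → a = [472, 3, 9, 2] (same object as b, c); b = [472, 3, 9, 2] (same object as a, c); c = [472, 3, 9, 2] (same object as a, b)
`b.append(682)` → a = [472, 3, 9, 2, 682] (same object as b, c); b = [472, 3, 9, 2, 682] (same object as a, c); c = [472, 3, 9, 2, 682] (same object as a, b)
`print(a)` → prints [472, 3, 9, 2, 682]
`print(c)` → prints [472, 3, 9, 2, 682]

Answer:
[472, 3, 9, 2, 682]
[472, 3, 9, 2, 682]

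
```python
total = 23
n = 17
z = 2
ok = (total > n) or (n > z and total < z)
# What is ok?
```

Trace:
`total = 23` → total = 23
`n = 17` → n = 17
`z = 2` → z = 2
`ok = (total > n) or (n > z and total < z)` → ok = True
So ok = True

Answer: True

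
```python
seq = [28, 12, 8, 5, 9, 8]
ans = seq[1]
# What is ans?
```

Trace:
`seq = [28, 12, 8, 5, 9, 8]` → seq = [28, 12, 8, 5, 9, 8]
`ans = seq[1]` → ans = 12
So ans = 12

Answer: 12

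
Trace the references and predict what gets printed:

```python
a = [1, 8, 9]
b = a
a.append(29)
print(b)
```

Key concept: basic list aliasing.
Step by step:
`a = [1, 8, 9]` → a = [1, 8, 9]
`b = a` → b = [1, 8, 9] (same object as a)
`a.append(29)` → a = [1, 8, 9, 29] (same object as b); b = [1, 8, 9, 29] (same object as a)
`print(b)` → prints [1, 8, 9, 29]

Answer: [1, 8, 9, 29]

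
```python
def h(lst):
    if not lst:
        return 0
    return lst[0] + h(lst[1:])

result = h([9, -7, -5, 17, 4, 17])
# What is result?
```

9 + (-7) + (-5) + 17 + 4 + 17 + 0 = 35

Answer: 35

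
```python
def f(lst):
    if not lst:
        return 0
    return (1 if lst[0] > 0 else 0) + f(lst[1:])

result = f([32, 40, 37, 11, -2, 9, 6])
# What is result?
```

Count of positive elements in [32, 40, 37, 11, -2, 9, 6] = 6

Answer: 6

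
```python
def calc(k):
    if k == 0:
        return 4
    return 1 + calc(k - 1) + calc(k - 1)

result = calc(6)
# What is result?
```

calc(k) = 1 + 2·calc(k-1), calc(0)=4. Closed form: (4+1)·2^6 - 1 = 319.

Answer: 319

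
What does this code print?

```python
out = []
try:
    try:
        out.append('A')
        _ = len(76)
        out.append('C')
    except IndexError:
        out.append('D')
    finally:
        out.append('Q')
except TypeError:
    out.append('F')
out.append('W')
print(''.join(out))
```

Execution trace: 'A' (inner try body) → 'Q' (inner finally) → 'F' (outer except TypeError) → 'W' (after the try/except). Output: AQFW

Answer: AQFW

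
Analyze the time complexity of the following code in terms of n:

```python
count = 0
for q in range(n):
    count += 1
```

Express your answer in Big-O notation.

Each loop level contributes: n. Multiplying the contributions gives O(n).

Answer: O(n)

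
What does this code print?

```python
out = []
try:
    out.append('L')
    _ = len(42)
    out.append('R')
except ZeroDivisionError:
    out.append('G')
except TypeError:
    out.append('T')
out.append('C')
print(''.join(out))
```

Execution trace: 'L' (try body) → 'T' (except TypeError) → 'C' (after the try/except). Output: LTC

Answer: LTC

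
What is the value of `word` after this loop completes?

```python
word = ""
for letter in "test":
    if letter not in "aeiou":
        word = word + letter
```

Remove vowels from 'test'
`word` takes the values: "" → "t" → "ts" → "tst"

Answer: "tst"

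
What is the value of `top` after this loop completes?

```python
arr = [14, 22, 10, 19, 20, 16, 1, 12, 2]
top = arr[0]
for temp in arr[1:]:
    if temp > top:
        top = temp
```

Maximum of [14, 22, 10, 19, 20, 16, 1, 12, 2]
`top` takes the values: 14 → 22

Answer: 22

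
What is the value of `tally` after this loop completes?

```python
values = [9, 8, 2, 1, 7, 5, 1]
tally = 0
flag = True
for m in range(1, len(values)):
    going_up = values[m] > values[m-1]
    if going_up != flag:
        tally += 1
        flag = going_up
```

Count direction changes in [9, 8, 2, 1, 7, 5, 1]
`tally` takes the values: 0 → 1 → 2 → 3

Answer: 3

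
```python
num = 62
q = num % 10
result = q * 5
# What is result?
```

Trace:
`num = 62` → num = 62
`q = num % 10` → q = 2
`result = q * 5` → result = 10
So result = 10

Answer: 10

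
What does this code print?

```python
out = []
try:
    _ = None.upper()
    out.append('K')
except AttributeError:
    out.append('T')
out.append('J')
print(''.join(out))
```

Execution trace: 'T' (except AttributeError) → 'J' (after the try/except). Output: TJ

Answer: TJ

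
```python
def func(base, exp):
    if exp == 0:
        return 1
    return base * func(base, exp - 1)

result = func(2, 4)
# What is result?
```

func(2, 4) = 2 * 2 * 2 * 2 = 16

Answer: 16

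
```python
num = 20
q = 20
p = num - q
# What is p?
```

Trace:
`num = 20` → num = 20
`q = 20` → q = 20
`p = num - q` → p = 0
So p = 0

Answer: 0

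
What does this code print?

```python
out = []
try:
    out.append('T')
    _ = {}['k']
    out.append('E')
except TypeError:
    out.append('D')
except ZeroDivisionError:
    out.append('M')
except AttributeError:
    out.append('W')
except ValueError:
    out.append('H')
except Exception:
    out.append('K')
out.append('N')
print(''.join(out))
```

Execution trace: 'T' (try body) → 'K' (except Exception) → 'N' (after the try/except). Output: TKN

Answer: TKN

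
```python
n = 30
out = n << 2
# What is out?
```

Trace:
`n = 30` → n = 30
`out = n << 2` → out = 120
So out = 120

Answer: 120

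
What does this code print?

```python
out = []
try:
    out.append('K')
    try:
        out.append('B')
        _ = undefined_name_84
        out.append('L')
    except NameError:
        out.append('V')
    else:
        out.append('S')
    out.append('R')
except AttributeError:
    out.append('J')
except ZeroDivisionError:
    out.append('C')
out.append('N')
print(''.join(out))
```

Execution trace: 'K' (try body) → 'B' (inner try body) → 'V' (inner except NameError) → 'R' (try body, no exception) → 'N' (after the try/except). Output: KBVRN

Answer: KBVRN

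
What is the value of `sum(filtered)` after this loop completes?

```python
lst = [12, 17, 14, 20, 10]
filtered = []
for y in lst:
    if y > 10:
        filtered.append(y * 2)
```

Sum of doubled values > 10
`filtered` takes the values: [] → [24] → [24, 34] → [24, 34, 28] → [24, 34, 28, 40]
So `sum(filtered)` = 126

Answer: 126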